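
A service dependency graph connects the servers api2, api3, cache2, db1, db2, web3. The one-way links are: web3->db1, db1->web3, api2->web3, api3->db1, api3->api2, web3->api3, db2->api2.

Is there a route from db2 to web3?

Explore from db2.
Distance 1: reach api2.
Distance 2: reach web3.
Found web3.

Yes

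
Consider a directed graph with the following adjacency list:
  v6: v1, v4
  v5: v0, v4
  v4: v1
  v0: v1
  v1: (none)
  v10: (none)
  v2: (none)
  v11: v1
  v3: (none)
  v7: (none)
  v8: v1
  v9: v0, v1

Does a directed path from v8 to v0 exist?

Explore from v8.
Distance 1: reach v1.
The search from v8 is exhausted; no directed path reaches v0.

No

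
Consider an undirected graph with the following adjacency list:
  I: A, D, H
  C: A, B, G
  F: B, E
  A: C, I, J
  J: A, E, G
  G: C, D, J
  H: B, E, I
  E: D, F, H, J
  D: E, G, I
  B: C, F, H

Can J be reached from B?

Yes

Explore from B.
Distance 1: reach C, F, H.
Distance 2: reach A, E, G, I.
Distance 3: reach D, J.
Found J.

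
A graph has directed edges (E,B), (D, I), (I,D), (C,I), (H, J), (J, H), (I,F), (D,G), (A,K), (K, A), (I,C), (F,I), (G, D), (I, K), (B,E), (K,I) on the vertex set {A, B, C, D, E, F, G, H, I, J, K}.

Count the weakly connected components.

From A: component {A, C, D, F, G, I, K}.
From B: component {B, E}.
From H: component {H, J}.
That's 3 components.

3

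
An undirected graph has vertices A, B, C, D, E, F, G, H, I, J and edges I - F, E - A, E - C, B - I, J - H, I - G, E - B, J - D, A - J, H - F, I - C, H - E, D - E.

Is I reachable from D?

Explore from D.
Distance 1: reach E, J.
Distance 2: reach A, B, C, H.
Distance 3: reach F, I.
Found I.

Yes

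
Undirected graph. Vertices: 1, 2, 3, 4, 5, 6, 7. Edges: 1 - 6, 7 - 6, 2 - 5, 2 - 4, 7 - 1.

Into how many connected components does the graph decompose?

3

From 1: component {1, 6, 7}.
From 2: component {2, 4, 5}.
From 3: component {3}.
That's 3 components.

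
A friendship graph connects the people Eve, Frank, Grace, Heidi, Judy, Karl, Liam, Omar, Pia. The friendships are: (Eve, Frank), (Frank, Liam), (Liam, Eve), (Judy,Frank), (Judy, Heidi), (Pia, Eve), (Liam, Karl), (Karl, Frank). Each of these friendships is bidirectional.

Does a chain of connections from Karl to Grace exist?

No

Explore from Karl.
Distance 1: reach Frank, Liam.
Distance 2: reach Eve, Judy.
Distance 3: reach Heidi, Pia.
The search is exhausted without reaching Grace; it lies in a different component.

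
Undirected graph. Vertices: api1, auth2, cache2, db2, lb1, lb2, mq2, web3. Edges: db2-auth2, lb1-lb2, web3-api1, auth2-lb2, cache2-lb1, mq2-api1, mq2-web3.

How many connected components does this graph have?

2

From api1: component {api1, mq2, web3}.
From auth2: component {auth2, cache2, db2, lb1, lb2}.
That's 2 components.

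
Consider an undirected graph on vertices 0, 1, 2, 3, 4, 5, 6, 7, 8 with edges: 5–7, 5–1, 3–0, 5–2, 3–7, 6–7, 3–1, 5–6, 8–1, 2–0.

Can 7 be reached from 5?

Yes

Explore from 5.
Distance 1: reach 1, 2, 6, 7.
Found 7.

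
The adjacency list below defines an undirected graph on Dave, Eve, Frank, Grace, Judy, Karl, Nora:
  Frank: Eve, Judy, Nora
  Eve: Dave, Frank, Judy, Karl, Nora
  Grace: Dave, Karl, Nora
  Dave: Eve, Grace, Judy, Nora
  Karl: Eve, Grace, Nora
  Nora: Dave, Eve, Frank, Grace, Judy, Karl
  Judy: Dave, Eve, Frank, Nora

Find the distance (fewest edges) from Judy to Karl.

2

Distance 0: Judy.
Distance 1: Dave, Eve, Frank, Nora.
Distance 2: Grace, Karl — contains Karl.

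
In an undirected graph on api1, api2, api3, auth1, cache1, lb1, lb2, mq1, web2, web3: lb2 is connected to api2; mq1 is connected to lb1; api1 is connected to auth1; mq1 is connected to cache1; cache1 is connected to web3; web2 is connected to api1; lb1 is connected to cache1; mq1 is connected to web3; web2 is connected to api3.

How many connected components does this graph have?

From api1: component {api1, api3, auth1, web2}.
From api2: component {api2, lb2}.
From cache1: component {cache1, lb1, mq1, web3}.
That's 3 components.

3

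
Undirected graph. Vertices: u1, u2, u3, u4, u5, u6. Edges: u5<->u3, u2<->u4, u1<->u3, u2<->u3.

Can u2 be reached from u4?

Yes

Explore from u4.
Distance 1: reach u2.
Found u2.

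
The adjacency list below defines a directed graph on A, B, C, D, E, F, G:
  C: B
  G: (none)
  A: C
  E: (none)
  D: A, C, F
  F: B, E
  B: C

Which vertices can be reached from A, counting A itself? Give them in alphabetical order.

Start at A.
Its neighbours: C.
Then their neighbours: B.
Nothing further is reachable.

A, B, C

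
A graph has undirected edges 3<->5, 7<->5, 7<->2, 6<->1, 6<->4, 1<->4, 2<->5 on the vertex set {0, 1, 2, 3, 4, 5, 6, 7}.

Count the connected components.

3

From 0: component {0}.
From 1: component {1, 4, 6}.
From 2: component {2, 3, 5, 7}.
That's 3 components.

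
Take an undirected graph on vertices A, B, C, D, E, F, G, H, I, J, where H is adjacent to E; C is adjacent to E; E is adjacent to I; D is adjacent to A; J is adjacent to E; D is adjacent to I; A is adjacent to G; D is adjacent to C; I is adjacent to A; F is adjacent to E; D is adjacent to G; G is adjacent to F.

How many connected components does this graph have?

From A: component {A, C, D, E, F, G, H, I, J}.
From B: component {B}.
That's 2 components.

2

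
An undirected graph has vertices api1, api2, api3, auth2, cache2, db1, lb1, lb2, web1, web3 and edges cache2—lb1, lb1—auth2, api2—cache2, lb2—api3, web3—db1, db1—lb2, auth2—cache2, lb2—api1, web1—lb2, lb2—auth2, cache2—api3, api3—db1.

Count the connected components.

1

From api1: component {api1, api2, api3, auth2, cache2, db1, lb1, lb2, web1, web3}.
That's 1 component.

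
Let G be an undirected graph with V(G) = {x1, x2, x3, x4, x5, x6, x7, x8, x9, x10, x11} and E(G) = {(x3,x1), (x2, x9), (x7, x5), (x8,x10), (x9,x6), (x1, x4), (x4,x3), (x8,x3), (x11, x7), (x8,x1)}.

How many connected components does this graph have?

From x1: component {x1, x3, x4, x8, x10}.
From x2: component {x2, x6, x9}.
From x5: component {x5, x7, x11}.
That's 3 components.

3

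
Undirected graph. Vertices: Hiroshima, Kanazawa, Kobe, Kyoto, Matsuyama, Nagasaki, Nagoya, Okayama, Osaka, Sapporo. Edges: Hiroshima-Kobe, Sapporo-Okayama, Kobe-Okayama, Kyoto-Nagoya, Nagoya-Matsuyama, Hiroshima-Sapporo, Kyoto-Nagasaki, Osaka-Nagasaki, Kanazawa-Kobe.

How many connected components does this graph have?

2

From Hiroshima: component {Hiroshima, Kanazawa, Kobe, Okayama, Sapporo}.
From Kyoto: component {Kyoto, Matsuyama, Nagasaki, Nagoya, Osaka}.
That's 2 components.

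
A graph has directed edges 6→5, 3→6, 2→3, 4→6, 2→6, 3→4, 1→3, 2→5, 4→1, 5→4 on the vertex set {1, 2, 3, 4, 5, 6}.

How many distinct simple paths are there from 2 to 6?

5

2→3→4→6
2→3→6
2→5→4→1→3→6
2→5→4→6
2→6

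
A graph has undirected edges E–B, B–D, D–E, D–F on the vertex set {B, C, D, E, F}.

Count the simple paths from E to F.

2

E–B–D–F
E–D–F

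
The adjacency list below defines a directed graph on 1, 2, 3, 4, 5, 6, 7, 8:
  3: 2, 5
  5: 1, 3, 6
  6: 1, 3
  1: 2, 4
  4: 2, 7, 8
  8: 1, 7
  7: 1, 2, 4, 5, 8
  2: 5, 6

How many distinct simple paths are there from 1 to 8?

1→4→7→8
1→4→8

2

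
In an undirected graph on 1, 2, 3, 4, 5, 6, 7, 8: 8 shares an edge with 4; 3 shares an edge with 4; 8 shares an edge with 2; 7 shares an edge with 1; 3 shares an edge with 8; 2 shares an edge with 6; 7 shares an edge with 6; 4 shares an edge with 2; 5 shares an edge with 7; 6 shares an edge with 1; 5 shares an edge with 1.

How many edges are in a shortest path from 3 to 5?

Distance 0: 3.
Distance 1: 4, 8.
Distance 2: 2.
Distance 3: 6.
Distance 4: 1, 7.
Distance 5: 5 — contains 5.

5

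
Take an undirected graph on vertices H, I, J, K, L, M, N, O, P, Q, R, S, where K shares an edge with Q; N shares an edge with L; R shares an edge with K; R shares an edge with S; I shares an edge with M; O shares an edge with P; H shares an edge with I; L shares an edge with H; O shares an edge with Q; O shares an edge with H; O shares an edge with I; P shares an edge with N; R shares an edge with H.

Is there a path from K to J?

No

Explore from K.
Distance 1: reach Q, R.
Distance 2: reach H, O, S.
Distance 3: reach I, L, P.
Distance 4: reach M, N.
The search is exhausted without reaching J; it lies in a different component.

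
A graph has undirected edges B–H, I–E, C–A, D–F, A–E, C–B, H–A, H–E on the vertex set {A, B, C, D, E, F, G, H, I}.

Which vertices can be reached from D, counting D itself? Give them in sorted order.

D, F

Start at D.
Its neighbours: F.
Nothing further is reachable.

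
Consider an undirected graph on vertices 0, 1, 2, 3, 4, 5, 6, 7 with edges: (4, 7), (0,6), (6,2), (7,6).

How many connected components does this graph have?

From 0: component {0, 2, 4, 6, 7}.
From 1: component {1}.
From 3: component {3}.
From 5: component {5}.
That's 4 components.

4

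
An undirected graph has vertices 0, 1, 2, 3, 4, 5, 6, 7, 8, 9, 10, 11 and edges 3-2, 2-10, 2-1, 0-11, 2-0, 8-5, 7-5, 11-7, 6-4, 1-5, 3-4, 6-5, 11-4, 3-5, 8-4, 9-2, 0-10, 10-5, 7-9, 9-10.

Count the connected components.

1

From 0: component {0, 1, 2, 3, 4, 5, 6, 7, 8, 9, 10, 11}.
That's 1 component.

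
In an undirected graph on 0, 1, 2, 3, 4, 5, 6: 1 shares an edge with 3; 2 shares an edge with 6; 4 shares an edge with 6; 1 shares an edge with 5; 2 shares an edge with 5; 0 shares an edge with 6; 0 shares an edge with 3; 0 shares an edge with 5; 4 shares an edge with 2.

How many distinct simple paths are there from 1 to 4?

1–3–0–5–2–4
1–3–0–5–2–6–4
1–3–0–6–2–4
1–3–0–6–4
1–5–0–6–2–4
1–5–0–6–4
1–5–2–4
1–5–2–6–4

8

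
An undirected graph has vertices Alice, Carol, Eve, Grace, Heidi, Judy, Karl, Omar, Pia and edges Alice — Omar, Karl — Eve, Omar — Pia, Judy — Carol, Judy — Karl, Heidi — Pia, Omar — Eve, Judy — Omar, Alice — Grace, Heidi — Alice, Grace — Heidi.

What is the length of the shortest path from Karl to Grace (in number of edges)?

Distance 0: Karl.
Distance 1: Eve, Judy.
Distance 2: Carol, Omar.
Distance 3: Alice, Pia.
Distance 4: Grace, Heidi — contains Grace.

4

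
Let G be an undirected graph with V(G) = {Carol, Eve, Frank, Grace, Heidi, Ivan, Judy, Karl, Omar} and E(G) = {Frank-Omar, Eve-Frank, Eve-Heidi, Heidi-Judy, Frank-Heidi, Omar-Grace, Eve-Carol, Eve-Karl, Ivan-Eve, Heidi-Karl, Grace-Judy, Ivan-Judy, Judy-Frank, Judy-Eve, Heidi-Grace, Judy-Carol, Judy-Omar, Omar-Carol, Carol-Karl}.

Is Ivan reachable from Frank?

Explore from Frank.
Distance 1: reach Eve, Heidi, Judy, Omar.
Distance 2: reach Carol, Grace, Ivan, Karl.
Found Ivan.

Yes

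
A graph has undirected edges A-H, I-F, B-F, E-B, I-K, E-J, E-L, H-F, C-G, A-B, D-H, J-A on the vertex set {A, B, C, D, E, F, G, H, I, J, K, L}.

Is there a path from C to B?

Explore from C.
Distance 1: reach G.
The search is exhausted without reaching B; it lies in a different component.

No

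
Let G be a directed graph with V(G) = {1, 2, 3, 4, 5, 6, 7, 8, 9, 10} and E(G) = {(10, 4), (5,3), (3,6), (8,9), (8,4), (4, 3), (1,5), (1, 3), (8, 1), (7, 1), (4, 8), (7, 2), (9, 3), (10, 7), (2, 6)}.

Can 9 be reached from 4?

Explore from 4.
Distance 1: reach 3, 8.
Distance 2: reach 1, 6, 9.
Found 9.

Yes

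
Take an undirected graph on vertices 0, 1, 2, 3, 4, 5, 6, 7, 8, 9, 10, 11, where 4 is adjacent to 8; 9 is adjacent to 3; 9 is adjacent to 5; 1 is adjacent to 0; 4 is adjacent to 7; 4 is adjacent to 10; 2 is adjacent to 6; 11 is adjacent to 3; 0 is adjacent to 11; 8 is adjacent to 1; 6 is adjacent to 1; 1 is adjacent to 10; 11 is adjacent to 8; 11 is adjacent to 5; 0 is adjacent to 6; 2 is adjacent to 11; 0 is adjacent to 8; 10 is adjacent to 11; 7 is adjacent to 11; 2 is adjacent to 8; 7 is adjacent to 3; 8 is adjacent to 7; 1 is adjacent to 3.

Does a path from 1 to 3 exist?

Explore from 1.
Distance 1: reach 0, 3, 6, 8, 10.
Found 3.

Yes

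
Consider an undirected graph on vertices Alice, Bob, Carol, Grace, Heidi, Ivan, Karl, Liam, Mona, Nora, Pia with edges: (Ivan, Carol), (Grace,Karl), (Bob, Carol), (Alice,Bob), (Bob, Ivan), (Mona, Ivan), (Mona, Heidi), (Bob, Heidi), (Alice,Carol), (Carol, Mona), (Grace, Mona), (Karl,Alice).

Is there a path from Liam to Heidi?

No

Liam has no edges, so nothing is reachable from it.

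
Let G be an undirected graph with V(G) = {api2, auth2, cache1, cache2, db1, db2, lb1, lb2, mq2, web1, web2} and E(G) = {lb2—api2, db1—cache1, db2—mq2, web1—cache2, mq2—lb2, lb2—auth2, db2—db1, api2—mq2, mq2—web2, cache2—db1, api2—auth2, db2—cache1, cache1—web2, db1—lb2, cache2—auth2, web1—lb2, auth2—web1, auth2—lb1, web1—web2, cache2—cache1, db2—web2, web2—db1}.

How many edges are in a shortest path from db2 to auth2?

Distance 0: db2.
Distance 1: cache1, db1, mq2, web2.
Distance 2: api2, cache2, lb2, web1.
Distance 3: auth2 — contains auth2.

3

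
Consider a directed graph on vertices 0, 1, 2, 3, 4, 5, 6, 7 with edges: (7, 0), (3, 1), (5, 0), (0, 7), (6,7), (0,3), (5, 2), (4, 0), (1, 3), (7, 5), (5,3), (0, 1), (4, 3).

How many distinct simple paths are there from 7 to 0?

2

7→0
7→5→0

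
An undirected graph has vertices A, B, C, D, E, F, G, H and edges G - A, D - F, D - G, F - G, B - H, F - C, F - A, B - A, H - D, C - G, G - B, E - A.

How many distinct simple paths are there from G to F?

8

G–A–B–H–D–F
G–A–F
G–B–A–F
G–B–H–D–F
G–C–F
G–D–F
G–D–H–B–A–F
G–F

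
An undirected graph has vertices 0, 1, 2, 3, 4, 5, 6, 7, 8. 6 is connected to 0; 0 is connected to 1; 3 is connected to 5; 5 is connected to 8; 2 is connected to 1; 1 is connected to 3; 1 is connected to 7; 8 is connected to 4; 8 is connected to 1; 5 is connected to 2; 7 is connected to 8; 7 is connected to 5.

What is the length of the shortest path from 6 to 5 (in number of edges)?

Distance 0: 6.
Distance 1: 0.
Distance 2: 1.
Distance 3: 2, 3, 7, 8.
Distance 4: 4, 5 — contains 5.

4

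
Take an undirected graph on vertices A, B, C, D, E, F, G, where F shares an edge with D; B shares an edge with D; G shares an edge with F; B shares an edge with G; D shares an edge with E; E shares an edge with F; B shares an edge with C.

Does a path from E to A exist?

No

Explore from E.
Distance 1: reach D, F.
Distance 2: reach B, G.
Distance 3: reach C.
The search is exhausted without reaching A; it lies in a different component.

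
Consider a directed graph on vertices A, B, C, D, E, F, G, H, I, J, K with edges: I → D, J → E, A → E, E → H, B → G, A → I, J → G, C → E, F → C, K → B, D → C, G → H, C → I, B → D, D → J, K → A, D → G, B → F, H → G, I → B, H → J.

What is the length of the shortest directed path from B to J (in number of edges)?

Distance 0: B.
Distance 1: D, F, G.
Distance 2: C, H, J — contains J.

2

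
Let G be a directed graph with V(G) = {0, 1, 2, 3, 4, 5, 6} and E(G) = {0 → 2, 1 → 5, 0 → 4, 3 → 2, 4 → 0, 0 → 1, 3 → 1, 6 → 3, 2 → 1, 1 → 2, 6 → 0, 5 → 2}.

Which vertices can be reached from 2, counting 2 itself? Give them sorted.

1, 2, 5

Start at 2.
Its neighbours: 1.
Then their neighbours: 5.
Nothing further is reachable.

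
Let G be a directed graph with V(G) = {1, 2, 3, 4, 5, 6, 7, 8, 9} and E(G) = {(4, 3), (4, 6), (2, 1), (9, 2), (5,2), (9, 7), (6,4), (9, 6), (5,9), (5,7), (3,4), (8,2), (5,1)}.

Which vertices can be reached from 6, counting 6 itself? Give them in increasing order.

Start at 6.
Its neighbours: 4.
Then their neighbours: 3.
Nothing further is reachable.

3, 4, 6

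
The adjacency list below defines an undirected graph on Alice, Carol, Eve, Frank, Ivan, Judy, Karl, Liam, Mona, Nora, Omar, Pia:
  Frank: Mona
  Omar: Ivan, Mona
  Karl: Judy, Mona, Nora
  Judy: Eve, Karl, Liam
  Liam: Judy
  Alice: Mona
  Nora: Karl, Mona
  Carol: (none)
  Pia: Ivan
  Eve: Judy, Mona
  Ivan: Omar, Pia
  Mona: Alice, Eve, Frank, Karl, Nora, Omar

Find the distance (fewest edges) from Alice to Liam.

4

Distance 0: Alice.
Distance 1: Mona.
Distance 2: Eve, Frank, Karl, Nora, Omar.
Distance 3: Ivan, Judy.
Distance 4: Liam, Pia — contains Liam.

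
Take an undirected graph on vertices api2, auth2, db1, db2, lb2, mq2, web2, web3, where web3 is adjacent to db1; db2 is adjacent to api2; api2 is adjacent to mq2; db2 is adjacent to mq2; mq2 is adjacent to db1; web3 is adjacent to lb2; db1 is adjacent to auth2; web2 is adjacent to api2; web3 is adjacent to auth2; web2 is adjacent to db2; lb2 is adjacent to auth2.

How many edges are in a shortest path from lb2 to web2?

Distance 0: lb2.
Distance 1: auth2, web3.
Distance 2: db1.
Distance 3: mq2.
Distance 4: api2, db2.
Distance 5: web2 — contains web2.

5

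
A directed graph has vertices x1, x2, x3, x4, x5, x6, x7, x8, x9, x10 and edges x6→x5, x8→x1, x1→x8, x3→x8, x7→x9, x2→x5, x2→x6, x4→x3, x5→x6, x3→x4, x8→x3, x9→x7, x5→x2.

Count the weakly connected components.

From x1: component {x1, x3, x4, x8}.
From x2: component {x2, x5, x6}.
From x7: component {x7, x9}.
From x10: component {x10}.
That's 4 components.

4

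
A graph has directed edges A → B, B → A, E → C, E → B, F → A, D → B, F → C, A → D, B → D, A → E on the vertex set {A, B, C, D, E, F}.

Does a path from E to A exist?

Explore from E.
Distance 1: reach B, C.
Distance 2: reach A, D.
Found A.

Yes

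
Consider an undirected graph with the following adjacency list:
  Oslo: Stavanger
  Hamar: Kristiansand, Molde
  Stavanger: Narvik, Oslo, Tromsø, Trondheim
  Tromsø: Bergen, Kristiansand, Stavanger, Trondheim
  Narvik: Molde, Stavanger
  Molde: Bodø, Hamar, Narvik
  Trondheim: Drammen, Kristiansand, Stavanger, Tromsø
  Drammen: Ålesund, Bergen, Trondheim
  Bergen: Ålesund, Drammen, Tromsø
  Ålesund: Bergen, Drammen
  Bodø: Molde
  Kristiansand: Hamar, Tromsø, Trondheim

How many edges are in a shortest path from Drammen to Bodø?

Distance 0: Drammen.
Distance 1: Ålesund, Bergen, Trondheim.
Distance 2: Kristiansand, Stavanger, Tromsø.
Distance 3: Hamar, Narvik, Oslo.
Distance 4: Molde.
Distance 5: Bodø — contains Bodø.

5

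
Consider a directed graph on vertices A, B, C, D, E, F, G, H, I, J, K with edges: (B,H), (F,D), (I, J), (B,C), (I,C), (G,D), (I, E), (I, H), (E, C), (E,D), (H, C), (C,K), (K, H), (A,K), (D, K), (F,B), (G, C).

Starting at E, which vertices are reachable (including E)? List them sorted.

C, D, E, H, K

Start at E.
Its neighbours: C, D.
Then their neighbours: K.
Then next layer: H.
Nothing further is reachable.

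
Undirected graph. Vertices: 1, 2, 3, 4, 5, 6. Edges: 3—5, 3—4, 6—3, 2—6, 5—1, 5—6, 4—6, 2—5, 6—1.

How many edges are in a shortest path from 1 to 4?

2

Distance 0: 1.
Distance 1: 5, 6.
Distance 2: 2, 3, 4 — contains 4.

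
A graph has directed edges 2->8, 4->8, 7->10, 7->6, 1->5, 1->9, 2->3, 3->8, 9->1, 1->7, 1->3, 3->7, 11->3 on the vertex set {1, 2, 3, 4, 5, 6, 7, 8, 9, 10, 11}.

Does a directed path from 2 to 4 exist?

Explore from 2.
Distance 1: reach 3, 8.
Distance 2: reach 7.
Distance 3: reach 6, 10.
The search from 2 is exhausted; no directed path reaches 4.

No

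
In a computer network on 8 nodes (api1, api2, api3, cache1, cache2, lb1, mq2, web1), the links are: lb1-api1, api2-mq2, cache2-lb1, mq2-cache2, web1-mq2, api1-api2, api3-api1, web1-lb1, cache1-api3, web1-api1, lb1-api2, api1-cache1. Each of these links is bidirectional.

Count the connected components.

1

From api1: component {api1, api2, api3, cache1, cache2, lb1, mq2, web1}.
That's 1 component.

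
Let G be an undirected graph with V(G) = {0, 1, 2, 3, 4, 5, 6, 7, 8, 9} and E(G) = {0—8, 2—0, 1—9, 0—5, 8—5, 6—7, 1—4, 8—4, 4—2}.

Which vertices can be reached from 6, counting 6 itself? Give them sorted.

Start at 6.
Its neighbours: 7.
Nothing further is reachable.

6, 7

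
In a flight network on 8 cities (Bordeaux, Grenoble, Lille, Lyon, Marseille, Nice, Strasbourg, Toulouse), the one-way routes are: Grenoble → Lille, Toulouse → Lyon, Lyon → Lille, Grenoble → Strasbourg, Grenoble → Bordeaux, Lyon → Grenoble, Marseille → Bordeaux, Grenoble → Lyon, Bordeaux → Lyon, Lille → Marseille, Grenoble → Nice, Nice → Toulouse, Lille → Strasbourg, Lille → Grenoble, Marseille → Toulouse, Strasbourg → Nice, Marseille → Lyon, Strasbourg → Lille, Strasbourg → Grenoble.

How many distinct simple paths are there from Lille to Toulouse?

9

Lille→Grenoble→Nice→Toulouse
Lille→Grenoble→Strasbourg→Nice→Toulouse
Lille→Marseille→Bordeaux→Lyon→Grenoble→Nice→Toulouse
Lille→Marseille→Bordeaux→Lyon→Grenoble→Strasbourg→Nice→Toulouse
Lille→Marseille→Lyon→Grenoble→Nice→Toulouse
Lille→Marseille→Lyon→Grenoble→Strasbourg→Nice→Toulouse
Lille→Marseille→Toulouse
Lille→Strasbourg→Grenoble→Nice→Toulouse
Lille→Strasbourg→Nice→Toulouse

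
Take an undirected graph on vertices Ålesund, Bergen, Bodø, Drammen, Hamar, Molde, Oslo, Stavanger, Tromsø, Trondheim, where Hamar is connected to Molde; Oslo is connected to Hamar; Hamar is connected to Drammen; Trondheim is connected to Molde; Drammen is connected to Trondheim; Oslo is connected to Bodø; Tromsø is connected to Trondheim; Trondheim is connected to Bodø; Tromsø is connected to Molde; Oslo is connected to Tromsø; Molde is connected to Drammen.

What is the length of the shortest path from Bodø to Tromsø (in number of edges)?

2

Distance 0: Bodø.
Distance 1: Oslo, Trondheim.
Distance 2: Drammen, Hamar, Molde, Tromsø — contains Tromsø.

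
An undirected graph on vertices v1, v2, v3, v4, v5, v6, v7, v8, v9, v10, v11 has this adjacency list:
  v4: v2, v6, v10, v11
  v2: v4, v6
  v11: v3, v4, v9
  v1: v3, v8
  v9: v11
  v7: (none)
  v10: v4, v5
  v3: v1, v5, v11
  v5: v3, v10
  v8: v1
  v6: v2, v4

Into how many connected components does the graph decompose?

2

From v1: component {v1, v2, v3, v4, v5, v6, v8, v9, v10, v11}.
From v7: component {v7}.
That's 2 components.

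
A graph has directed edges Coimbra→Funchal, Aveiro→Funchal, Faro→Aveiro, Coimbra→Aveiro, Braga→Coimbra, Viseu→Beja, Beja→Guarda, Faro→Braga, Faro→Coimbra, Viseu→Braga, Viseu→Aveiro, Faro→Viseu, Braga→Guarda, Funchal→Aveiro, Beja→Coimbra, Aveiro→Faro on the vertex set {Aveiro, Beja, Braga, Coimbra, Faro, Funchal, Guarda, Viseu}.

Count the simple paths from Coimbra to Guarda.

Coimbra→Aveiro→Faro→Braga→Guarda
Coimbra→Aveiro→Faro→Viseu→Beja→Guarda
Coimbra→Aveiro→Faro→Viseu→Braga→Guarda
Coimbra→Funchal→Aveiro→Faro→Braga→Guarda
Coimbra→Funchal→Aveiro→Faro→Viseu→Beja→Guarda
Coimbra→Funchal→Aveiro→Faro→Viseu→Braga→Guarda

6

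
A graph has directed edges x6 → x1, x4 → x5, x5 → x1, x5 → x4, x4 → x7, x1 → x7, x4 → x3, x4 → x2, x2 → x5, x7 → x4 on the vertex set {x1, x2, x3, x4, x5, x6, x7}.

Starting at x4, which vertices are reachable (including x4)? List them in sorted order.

x1, x2, x3, x4, x5, x7

Start at x4.
Its neighbours: x2, x3, x5, x7.
Then their neighbours: x1.
Nothing further is reachable.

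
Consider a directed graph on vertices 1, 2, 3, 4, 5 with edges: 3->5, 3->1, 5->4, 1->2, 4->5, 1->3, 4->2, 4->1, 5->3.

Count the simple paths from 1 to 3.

1→3

1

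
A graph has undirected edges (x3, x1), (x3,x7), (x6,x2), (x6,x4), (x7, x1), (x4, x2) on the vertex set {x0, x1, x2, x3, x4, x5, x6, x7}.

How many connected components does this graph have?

From x0: component {x0}.
From x1: component {x1, x3, x7}.
From x2: component {x2, x4, x6}.
From x5: component {x5}.
That's 4 components.

4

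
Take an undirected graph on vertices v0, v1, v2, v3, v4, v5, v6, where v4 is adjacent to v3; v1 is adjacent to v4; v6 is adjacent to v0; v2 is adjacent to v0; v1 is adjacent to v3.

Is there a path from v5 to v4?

v5 has no edges, so nothing is reachable from it.

No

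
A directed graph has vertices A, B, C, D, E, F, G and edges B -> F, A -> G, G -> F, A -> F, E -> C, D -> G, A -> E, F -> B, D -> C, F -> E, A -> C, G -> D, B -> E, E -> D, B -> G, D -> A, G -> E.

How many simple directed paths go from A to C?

17

A→C
A→E→C
A→E→D→C
A→F→B→E→C
A→F→B→E→D→C
A→F→B→G→D→C
A→F→B→G→E→C
A→F→B→G→E→D→C
... and 9 more.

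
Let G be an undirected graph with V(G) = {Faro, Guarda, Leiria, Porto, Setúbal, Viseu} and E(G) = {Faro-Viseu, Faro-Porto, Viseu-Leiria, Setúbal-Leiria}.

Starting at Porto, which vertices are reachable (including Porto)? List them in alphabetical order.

Faro, Leiria, Porto, Setúbal, Viseu

Start at Porto.
Its neighbours: Faro.
Then their neighbours: Viseu.
Then next layer: Leiria.
Then next layer: Setúbal.
Nothing further is reachable.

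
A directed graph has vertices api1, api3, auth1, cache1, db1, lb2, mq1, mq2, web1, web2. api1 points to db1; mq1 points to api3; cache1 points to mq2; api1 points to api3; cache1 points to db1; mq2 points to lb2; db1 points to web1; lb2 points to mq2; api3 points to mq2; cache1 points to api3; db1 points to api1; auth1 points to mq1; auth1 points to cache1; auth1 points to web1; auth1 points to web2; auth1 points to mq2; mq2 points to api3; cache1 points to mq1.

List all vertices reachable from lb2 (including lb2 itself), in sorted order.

Start at lb2.
Its neighbours: mq2.
Then their neighbours: api3.
Nothing further is reachable.

api3, lb2, mq2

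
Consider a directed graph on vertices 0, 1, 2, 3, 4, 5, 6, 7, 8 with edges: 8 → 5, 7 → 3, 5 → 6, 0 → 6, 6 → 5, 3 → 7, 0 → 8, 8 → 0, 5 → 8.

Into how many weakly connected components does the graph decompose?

From 0: component {0, 5, 6, 8}.
From 1: component {1}.
From 2: component {2}.
From 3: component {3, 7}.
From 4: component {4}.
That's 5 components.

5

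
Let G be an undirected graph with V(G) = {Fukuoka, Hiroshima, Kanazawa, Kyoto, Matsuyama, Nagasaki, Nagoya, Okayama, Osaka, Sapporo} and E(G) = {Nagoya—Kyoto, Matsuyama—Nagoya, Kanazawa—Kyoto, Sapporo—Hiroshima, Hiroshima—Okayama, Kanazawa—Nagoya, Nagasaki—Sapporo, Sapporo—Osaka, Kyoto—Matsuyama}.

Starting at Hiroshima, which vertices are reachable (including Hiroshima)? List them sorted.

Start at Hiroshima.
Its neighbours: Okayama, Sapporo.
Then their neighbours: Nagasaki, Osaka.
Nothing further is reachable.

Hiroshima, Nagasaki, Okayama, Osaka, Sapporo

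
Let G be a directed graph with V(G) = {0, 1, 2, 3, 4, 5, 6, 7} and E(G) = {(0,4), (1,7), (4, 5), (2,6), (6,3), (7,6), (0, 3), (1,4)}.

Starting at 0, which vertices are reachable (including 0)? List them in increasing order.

Start at 0.
Its neighbours: 3, 4.
Then their neighbours: 5.
Nothing further is reachable.

0, 3, 4, 5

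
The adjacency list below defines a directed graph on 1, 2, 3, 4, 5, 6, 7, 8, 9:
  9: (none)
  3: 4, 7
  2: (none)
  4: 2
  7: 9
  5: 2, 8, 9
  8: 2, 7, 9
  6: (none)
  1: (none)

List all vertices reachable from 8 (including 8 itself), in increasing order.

Start at 8.
Its neighbours: 2, 7, 9.
Nothing further is reachable.

2, 7, 8, 9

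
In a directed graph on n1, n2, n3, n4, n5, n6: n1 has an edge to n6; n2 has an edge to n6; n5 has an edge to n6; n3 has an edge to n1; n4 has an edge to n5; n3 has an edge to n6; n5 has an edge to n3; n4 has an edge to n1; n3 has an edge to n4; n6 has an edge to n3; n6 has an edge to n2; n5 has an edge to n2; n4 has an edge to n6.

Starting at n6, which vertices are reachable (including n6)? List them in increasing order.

Start at n6.
Its neighbours: n2, n3.
Then their neighbours: n1, n4.
Then next layer: n5.
Every vertex is now reached.

n1, n2, n3, n4, n5, n6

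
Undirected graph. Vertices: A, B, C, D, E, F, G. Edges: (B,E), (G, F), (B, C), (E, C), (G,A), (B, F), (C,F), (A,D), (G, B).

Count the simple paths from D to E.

7

D–A–G–B–C–E
D–A–G–B–E
D–A–G–B–F–C–E
D–A–G–F–B–C–E
D–A–G–F–B–E
D–A–G–F–C–B–E
D–A–G–F–C–E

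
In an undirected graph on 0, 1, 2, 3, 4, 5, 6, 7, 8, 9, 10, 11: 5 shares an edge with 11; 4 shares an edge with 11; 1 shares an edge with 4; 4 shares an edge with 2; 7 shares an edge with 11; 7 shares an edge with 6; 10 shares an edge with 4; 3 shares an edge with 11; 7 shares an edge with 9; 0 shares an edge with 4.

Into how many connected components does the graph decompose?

2

From 0: component {0, 1, 2, 3, 4, 5, 6, 7, 9, 10, 11}.
From 8: component {8}.
That's 2 components.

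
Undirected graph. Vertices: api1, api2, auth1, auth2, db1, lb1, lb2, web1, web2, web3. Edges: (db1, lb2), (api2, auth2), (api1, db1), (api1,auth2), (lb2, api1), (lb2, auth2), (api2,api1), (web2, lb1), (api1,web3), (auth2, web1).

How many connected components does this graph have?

From api1: component {api1, api2, auth2, db1, lb2, web1, web3}.
From auth1: component {auth1}.
From lb1: component {lb1, web2}.
That's 3 components.

3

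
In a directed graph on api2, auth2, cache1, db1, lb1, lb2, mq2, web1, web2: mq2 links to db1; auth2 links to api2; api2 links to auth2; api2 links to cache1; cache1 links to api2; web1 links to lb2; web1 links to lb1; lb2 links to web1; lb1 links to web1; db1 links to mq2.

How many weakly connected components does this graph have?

4

From api2: component {api2, auth2, cache1}.
From db1: component {db1, mq2}.
From lb1: component {lb1, lb2, web1}.
From web2: component {web2}.
That's 4 components.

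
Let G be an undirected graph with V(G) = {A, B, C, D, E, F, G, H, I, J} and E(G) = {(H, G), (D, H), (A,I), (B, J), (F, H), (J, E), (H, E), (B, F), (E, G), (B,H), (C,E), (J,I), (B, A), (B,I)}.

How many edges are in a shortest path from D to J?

Distance 0: D.
Distance 1: H.
Distance 2: B, E, F, G.
Distance 3: A, C, I, J — contains J.

3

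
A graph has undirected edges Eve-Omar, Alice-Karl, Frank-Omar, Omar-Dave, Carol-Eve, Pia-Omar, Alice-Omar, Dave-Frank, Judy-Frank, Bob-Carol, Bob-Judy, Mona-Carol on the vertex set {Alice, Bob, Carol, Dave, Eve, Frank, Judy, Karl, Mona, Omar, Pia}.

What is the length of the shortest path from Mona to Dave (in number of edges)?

Distance 0: Mona.
Distance 1: Carol.
Distance 2: Bob, Eve.
Distance 3: Judy, Omar.
Distance 4: Alice, Dave, Frank, Pia — contains Dave.

4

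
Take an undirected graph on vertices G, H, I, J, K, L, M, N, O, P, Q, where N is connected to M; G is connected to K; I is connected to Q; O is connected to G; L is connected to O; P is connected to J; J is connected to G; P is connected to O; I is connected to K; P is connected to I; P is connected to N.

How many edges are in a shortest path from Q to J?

3

Distance 0: Q.
Distance 1: I.
Distance 2: K, P.
Distance 3: G, J, N, O — contains J.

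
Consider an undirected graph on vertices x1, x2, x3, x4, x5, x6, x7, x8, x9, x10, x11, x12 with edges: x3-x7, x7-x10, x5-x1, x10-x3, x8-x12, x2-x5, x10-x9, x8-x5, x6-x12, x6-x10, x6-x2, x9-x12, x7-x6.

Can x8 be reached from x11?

No

x11 has no edges, so nothing is reachable from it.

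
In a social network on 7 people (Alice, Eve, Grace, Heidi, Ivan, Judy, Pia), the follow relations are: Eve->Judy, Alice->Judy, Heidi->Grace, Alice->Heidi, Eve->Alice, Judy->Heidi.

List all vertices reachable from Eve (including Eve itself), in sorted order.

Start at Eve.
Its neighbours: Alice, Judy.
Then their neighbours: Heidi.
Then next layer: Grace.
Nothing further is reachable.

Alice, Eve, Grace, Heidi, Judy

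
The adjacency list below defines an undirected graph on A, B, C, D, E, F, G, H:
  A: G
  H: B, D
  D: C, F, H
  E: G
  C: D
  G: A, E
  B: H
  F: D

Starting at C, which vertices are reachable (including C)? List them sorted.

Start at C.
Its neighbours: D.
Then their neighbours: F, H.
Then next layer: B.
Nothing further is reachable.

B, C, D, F, H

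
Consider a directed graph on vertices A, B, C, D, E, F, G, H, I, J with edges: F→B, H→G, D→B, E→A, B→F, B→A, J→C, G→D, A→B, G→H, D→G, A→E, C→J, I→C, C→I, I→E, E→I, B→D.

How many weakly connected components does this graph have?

1

From A: component {A, B, C, D, E, F, G, H, I, J}.
That's 1 component.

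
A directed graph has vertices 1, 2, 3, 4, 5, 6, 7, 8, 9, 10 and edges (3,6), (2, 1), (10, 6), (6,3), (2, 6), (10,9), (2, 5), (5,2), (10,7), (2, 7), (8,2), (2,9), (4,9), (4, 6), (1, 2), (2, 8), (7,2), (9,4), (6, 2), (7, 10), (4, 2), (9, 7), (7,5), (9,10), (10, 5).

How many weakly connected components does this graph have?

1

From 1: component {1, 2, 3, 4, 5, 6, 7, 8, 9, 10}.
That's 1 component.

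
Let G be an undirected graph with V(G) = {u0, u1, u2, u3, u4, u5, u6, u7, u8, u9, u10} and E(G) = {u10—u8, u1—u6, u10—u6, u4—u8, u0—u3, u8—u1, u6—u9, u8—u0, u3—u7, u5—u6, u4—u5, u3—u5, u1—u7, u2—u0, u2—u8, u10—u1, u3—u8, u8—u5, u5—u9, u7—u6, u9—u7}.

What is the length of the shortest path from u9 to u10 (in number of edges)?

2

Distance 0: u9.
Distance 1: u5, u6, u7.
Distance 2: u1, u3, u4, u8, u10 — contains u10.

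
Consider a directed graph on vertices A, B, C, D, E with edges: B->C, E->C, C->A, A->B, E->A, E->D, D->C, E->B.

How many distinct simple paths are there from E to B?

E→A→B
E→B
E→C→A→B
E→D→C→A→B

4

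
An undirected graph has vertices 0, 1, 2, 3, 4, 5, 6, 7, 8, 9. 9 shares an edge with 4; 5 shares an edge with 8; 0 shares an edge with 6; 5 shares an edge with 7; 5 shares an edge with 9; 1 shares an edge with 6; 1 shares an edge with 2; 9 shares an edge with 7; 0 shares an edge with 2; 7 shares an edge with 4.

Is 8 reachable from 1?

No

Explore from 1.
Distance 1: reach 2, 6.
Distance 2: reach 0.
The search is exhausted without reaching 8; it lies in a different component.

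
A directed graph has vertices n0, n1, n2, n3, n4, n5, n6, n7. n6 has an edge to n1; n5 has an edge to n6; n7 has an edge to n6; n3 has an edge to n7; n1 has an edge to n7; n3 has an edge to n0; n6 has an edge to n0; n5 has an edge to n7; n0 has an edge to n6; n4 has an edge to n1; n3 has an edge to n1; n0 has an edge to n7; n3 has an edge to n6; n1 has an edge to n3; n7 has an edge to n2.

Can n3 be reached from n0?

Explore from n0.
Distance 1: reach n6, n7.
Distance 2: reach n1, n2.
Distance 3: reach n3.
Found n3.

Yes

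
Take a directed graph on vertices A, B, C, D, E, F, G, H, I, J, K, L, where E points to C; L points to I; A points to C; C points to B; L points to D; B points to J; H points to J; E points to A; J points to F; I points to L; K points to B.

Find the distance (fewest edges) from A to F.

4

Distance 0: A.
Distance 1: C.
Distance 2: B.
Distance 3: J.
Distance 4: F — contains F.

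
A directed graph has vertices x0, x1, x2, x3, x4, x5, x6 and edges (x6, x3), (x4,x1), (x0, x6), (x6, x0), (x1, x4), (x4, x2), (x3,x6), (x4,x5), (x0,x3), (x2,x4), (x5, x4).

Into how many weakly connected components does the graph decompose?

2

From x0: component {x0, x3, x6}.
From x1: component {x1, x2, x4, x5}.
That's 2 components.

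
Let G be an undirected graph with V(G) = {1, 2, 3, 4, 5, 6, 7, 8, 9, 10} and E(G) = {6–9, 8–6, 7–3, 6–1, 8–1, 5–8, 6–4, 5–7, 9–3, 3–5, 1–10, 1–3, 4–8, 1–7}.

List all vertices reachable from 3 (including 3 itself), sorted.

Start at 3.
Its neighbours: 1, 5, 7, 9.
Then their neighbours: 6, 8, 10.
Then next layer: 4.
Nothing further is reachable.

1, 3, 4, 5, 6, 7, 8, 9, 10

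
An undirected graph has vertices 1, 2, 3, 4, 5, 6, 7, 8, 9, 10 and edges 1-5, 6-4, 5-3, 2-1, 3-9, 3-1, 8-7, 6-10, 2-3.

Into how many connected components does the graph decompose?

From 1: component {1, 2, 3, 5, 9}.
From 4: component {4, 6, 10}.
From 7: component {7, 8}.
That's 3 components.

3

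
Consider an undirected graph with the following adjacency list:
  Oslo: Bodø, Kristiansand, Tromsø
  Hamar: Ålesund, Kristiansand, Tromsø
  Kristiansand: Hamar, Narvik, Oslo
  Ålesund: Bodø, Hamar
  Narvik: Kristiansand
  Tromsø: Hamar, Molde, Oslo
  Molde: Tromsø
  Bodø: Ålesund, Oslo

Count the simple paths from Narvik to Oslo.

3

Narvik–Kristiansand–Hamar–Ålesund–Bodø–Oslo
Narvik–Kristiansand–Hamar–Tromsø–Oslo
Narvik–Kristiansand–Oslo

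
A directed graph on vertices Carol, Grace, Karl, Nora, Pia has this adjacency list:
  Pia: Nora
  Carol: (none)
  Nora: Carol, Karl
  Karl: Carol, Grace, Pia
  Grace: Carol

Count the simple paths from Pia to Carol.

3

Pia→Nora→Carol
Pia→Nora→Karl→Carol
Pia→Nora→Karl→Grace→Carol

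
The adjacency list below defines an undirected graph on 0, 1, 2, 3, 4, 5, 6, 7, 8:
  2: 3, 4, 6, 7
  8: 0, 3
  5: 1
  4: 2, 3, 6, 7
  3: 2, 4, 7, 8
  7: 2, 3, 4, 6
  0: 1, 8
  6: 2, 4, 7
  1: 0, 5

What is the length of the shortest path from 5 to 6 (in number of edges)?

Distance 0: 5.
Distance 1: 1.
Distance 2: 0.
Distance 3: 8.
Distance 4: 3.
Distance 5: 2, 4, 7.
Distance 6: 6 — contains 6.

6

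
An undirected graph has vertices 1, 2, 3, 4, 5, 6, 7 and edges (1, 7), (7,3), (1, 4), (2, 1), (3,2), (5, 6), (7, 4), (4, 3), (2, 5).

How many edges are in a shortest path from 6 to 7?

4

Distance 0: 6.
Distance 1: 5.
Distance 2: 2.
Distance 3: 1, 3.
Distance 4: 4, 7 — contains 7.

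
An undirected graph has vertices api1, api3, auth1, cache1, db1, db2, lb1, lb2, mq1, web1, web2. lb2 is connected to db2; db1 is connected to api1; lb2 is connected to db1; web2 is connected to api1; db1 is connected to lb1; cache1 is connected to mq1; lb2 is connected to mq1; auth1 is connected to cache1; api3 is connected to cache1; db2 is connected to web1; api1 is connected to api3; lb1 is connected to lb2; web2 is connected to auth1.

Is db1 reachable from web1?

Explore from web1.
Distance 1: reach db2.
Distance 2: reach lb2.
Distance 3: reach db1, lb1, mq1.
Found db1.

Yes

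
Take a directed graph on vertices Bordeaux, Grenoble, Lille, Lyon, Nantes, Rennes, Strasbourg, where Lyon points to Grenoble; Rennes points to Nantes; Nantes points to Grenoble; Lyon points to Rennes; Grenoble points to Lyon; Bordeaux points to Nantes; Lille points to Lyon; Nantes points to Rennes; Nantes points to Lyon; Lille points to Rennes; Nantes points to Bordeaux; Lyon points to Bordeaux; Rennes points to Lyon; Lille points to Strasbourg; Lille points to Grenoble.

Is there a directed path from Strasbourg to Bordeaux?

Strasbourg has no outgoing edges, so nothing is reachable from it.

No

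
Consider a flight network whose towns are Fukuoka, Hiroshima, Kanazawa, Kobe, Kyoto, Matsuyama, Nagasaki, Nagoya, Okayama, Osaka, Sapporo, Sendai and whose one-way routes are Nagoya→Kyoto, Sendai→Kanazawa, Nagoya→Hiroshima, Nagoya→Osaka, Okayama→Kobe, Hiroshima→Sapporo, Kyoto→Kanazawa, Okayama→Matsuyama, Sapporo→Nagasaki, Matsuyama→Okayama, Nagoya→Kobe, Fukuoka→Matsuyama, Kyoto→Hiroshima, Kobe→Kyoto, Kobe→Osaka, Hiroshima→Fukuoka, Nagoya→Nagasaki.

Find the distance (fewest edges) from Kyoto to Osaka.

6

Distance 0: Kyoto.
Distance 1: Hiroshima, Kanazawa.
Distance 2: Fukuoka, Sapporo.
Distance 3: Matsuyama, Nagasaki.
Distance 4: Okayama.
Distance 5: Kobe.
Distance 6: Osaka — contains Osaka.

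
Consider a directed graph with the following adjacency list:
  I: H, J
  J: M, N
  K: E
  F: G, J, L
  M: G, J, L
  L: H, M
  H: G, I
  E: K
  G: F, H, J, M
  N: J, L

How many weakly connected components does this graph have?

2

From E: component {E, K}.
From F: component {F, G, H, I, J, L, M, N}.
That's 2 components.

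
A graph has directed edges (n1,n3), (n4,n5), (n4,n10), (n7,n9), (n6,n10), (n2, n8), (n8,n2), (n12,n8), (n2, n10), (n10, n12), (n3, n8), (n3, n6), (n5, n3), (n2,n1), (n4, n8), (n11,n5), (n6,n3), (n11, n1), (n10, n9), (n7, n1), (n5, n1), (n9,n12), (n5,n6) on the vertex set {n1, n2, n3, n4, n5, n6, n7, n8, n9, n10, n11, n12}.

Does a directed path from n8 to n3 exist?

Yes

Explore from n8.
Distance 1: reach n2.
Distance 2: reach n1, n10.
Distance 3: reach n3, n9, n12.
Found n3.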